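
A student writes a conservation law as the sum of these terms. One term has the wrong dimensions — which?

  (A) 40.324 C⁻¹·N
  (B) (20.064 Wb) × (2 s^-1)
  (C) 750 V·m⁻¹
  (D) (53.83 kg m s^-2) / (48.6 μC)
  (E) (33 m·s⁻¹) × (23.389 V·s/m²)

Reduce each to base SI dimensions:
  (A) N·C⁻¹ = kg·m·s⁻²·(s·A)⁻¹ = kg·m·s⁻³·A⁻¹
  (B) [kg·m²·s⁻²·A⁻¹] · [s⁻¹] = kg·m²·s⁻³·A⁻¹
  (C) V·m⁻¹ = J·C⁻¹·m⁻¹ = kg·m·s⁻³·A⁻¹
  (D) [kg·m·s⁻²] / [s·A] = kg·m·s⁻³·A⁻¹
  (E) [m·s⁻¹] · [kg·s⁻²·A⁻¹] = kg·m·s⁻³·A⁻¹
All reduce to kg·m·s⁻³·A⁻¹ except (B), which is kg·m²·s⁻³·A⁻¹.

(B)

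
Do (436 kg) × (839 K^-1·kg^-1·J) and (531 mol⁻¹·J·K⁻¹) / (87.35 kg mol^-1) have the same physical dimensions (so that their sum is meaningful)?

Work out the base dimensions of each:
  (436 kg) × (839 K^-1·kg^-1·J):  [kg] · [m²·s⁻²·K⁻¹] = kg·m²·s⁻²·K⁻¹
  (531 mol⁻¹·J·K⁻¹) / (87.35 kg mol^-1):  [kg·m²·s⁻²·K⁻¹·mol⁻¹] / [kg·mol⁻¹] = m²·s⁻²·K⁻¹
kg·m²·s⁻²·K⁻¹ ≠ m²·s⁻²·K⁻¹, so they cannot be added.

No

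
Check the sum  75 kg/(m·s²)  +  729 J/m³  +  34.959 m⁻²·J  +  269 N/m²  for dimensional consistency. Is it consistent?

No

In SI base units:
  75 kg/(m·s²):  kg·m⁻¹·s⁻²
  729 J/m³:  J·m⁻³ = N·m·m⁻³ = kg·m⁻¹·s⁻²
  34.959 m⁻²·J:  J·m⁻² = N·m·m⁻² = kg·s⁻²
  269 N/m²:  N·m⁻² = kg·m·s⁻²·m⁻² = kg·m⁻¹·s⁻²
The terms do not share a single dimension (kg·m⁻¹·s⁻² vs kg·s⁻²).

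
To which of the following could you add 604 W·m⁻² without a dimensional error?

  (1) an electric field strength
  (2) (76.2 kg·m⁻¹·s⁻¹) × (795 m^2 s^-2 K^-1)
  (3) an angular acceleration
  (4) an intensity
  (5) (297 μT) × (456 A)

(4)

Reference: W·m⁻² = J·s⁻¹·m⁻² = kg·s⁻³.
Each option:
  (1) [electric field strength] = kg·m·s⁻³·A⁻¹
  (2) [kg·m⁻¹·s⁻¹] · [m²·s⁻²·K⁻¹] = kg·m·s⁻³·K⁻¹
  (3) [angular acceleration] = s⁻²
  (4) [intensity] = kg·s⁻³  ← same
  (5) [kg·s⁻²·A⁻¹] · [A] = kg·s⁻²
Only (4) matches kg·s⁻³.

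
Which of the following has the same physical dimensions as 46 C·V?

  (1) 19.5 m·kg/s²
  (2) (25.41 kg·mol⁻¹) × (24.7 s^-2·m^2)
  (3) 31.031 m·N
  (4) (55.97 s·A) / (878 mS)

Reference: C·V = s·A·J·C⁻¹ = kg·m²·s⁻².
Each option:
  (1) kg·m·s⁻²
  (2) [kg·mol⁻¹] · [m²·s⁻²] = kg·m²·s⁻²·mol⁻¹
  (3) N·m = kg·m·s⁻²·m = kg·m²·s⁻²  ← same
  (4) [s·A] / [kg⁻¹·m⁻²·s³·A²] = kg·m²·s⁻²·A⁻¹
Only (3) matches kg·m²·s⁻².

(3)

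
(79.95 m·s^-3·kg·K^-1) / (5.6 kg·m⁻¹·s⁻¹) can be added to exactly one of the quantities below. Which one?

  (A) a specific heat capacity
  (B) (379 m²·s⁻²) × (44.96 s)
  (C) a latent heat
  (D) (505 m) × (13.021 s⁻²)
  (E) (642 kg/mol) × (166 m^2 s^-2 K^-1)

Reference: [kg·m·s⁻³·K⁻¹] / [kg·m⁻¹·s⁻¹] = m²·s⁻²·K⁻¹.
Each option:
  (A) [specific heat capacity] = m²·s⁻²·K⁻¹  ← same
  (B) [m²·s⁻²] · [s] = m²·s⁻¹
  (C) [latent heat] = m²·s⁻²
  (D) [m] · [s⁻²] = m·s⁻²
  (E) [kg·mol⁻¹] · [m²·s⁻²·K⁻¹] = kg·m²·s⁻²·K⁻¹·mol⁻¹
Only (A) matches m²·s⁻²·K⁻¹.

(A)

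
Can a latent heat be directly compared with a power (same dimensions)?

No

Expand each in SI base units:
  a latent heat:  [latent heat] = m²·s⁻²
  a power:  [power] = kg·m²·s⁻³
m²·s⁻² ≠ kg·m²·s⁻³, so they cannot be added.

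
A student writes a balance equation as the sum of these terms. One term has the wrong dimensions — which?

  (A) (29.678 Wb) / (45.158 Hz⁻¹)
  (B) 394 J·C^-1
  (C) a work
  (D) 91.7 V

Reduce each to base SI dimensions:
  (A) [kg·m²·s⁻²·A⁻¹] / [s] = kg·m²·s⁻³·A⁻¹
  (B) J·C⁻¹ = N·m·(s·A)⁻¹ = kg·m²·s⁻³·A⁻¹
  (C) [work] = kg·m²·s⁻²
  (D) V = J·C⁻¹ = kg·m²·s⁻³·A⁻¹
All reduce to kg·m²·s⁻³·A⁻¹ except (C), which is kg·m²·s⁻².

(C)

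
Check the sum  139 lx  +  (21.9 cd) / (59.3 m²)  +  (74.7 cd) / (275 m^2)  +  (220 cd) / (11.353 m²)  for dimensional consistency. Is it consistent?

Reduce each to base SI dimensions:
  139 lx:  lx = lm·m⁻² = m⁻²·cd
  (21.9 cd) / (59.3 m²):  [cd] / [m²] = m⁻²·cd
  (74.7 cd) / (275 m^2):  [cd] / [m²] = m⁻²·cd
  (220 cd) / (11.353 m²):  [cd] / [m²] = m⁻²·cd
Every term reduces to m⁻²·cd.

Yes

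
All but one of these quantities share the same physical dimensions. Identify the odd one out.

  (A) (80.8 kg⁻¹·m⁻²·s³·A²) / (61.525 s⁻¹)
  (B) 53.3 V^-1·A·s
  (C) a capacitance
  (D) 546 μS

Work out the base dimensions of each:
  (A) [kg⁻¹·m⁻²·s³·A²] / [s⁻¹] = kg⁻¹·m⁻²·s⁴·A²
  (B) A·s·V⁻¹ = A·s·(J·C⁻¹)⁻¹ = kg⁻¹·m⁻²·s⁴·A²
  (C) [capacitance] = kg⁻¹·m⁻²·s⁴·A²
  (D) S = Ω⁻¹ = kg⁻¹·m⁻²·s³·A²
All reduce to kg⁻¹·m⁻²·s⁴·A² except (D), which is kg⁻¹·m⁻²·s³·A².

(D)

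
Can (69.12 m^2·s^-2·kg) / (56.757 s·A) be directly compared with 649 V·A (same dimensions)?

No

Expand each in SI base units:
  (69.12 m^2·s^-2·kg) / (56.757 s·A):  [kg·m²·s⁻²] / [s·A] = kg·m²·s⁻³·A⁻¹
  649 V·A:  V·A = J·C⁻¹·A = kg·m²·s⁻³
kg·m²·s⁻³·A⁻¹ ≠ kg·m²·s⁻³, so they cannot be added.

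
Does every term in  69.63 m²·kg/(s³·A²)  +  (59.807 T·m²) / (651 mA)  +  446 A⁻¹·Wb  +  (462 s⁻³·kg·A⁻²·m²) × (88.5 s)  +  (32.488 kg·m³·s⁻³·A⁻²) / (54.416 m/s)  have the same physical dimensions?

Dimensions:
  69.63 m²·kg/(s³·A²):  kg·m²·s⁻³·A⁻²
  (59.807 T·m²) / (651 mA):  [kg·m²·s⁻²·A⁻¹] / [A] = kg·m²·s⁻²·A⁻²
  446 A⁻¹·Wb:  Wb·A⁻¹ = V·s·A⁻¹ = kg·m²·s⁻²·A⁻²
  (462 s⁻³·kg·A⁻²·m²) × (88.5 s):  [kg·m²·s⁻³·A⁻²] · [s] = kg·m²·s⁻²·A⁻²
  (32.488 kg·m³·s⁻³·A⁻²) / (54.416 m/s):  [kg·m³·s⁻³·A⁻²] / [m·s⁻¹] = kg·m²·s⁻²·A⁻²
The terms do not share a single dimension (kg·m²·s⁻²·A⁻² vs kg·m²·s⁻³·A⁻²).

No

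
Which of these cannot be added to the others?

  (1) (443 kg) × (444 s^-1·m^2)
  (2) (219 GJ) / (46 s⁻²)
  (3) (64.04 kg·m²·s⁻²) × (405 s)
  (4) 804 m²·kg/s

In SI base units:
  (1) [kg] · [m²·s⁻¹] = kg·m²·s⁻¹
  (2) [kg·m²·s⁻²] / [s⁻²] = kg·m²
  (3) [kg·m²·s⁻²] · [s] = kg·m²·s⁻¹
  (4) kg·m²·s⁻¹
All reduce to kg·m²·s⁻¹ except (2), which is kg·m².

(2)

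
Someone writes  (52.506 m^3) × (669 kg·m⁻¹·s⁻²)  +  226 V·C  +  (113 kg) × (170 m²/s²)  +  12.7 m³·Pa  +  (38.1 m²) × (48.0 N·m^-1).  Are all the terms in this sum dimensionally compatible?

Work out the base dimensions of each:
  (52.506 m^3) × (669 kg·m⁻¹·s⁻²):  [m³] · [kg·m⁻¹·s⁻²] = kg·m²·s⁻²
  226 V·C:  C·V = s·A·J·C⁻¹ = kg·m²·s⁻²
  (113 kg) × (170 m²/s²):  [kg] · [m²·s⁻²] = kg·m²·s⁻²
  12.7 m³·Pa:  Pa·m³ = N·m⁻²·m³ = kg·m²·s⁻²
  (38.1 m²) × (48.0 N·m^-1):  [m²] · [kg·s⁻²] = kg·m²·s⁻²
Every term reduces to kg·m²·s⁻².

Yes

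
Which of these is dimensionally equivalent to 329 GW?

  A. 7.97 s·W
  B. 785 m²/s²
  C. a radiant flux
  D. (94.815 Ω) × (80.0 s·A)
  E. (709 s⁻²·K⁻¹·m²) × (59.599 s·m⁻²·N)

Reference: W = J·s⁻¹ = kg·m²·s⁻³.
Each option:
  A. W·s = J·s⁻¹·s = kg·m²·s⁻²
  B. m²·s⁻²
  C. [radiant flux] = kg·m²·s⁻³  ← same
  D. [kg·m²·s⁻³·A⁻²] · [s·A] = kg·m²·s⁻²·A⁻¹
  E. [m²·s⁻²·K⁻¹] · [kg·m⁻¹·s⁻¹] = kg·m·s⁻³·K⁻¹
Only C. matches kg·m²·s⁻³.

C.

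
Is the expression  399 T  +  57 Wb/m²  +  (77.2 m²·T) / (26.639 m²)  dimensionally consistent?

Yes

In SI base units:
  399 T:  T = Wb·m⁻² = kg·s⁻²·A⁻¹
  57 Wb/m²:  Wb·m⁻² = V·s·m⁻² = kg·s⁻²·A⁻¹
  (77.2 m²·T) / (26.639 m²):  [kg·m²·s⁻²·A⁻¹] / [m²] = kg·s⁻²·A⁻¹
Every term reduces to kg·s⁻²·A⁻¹.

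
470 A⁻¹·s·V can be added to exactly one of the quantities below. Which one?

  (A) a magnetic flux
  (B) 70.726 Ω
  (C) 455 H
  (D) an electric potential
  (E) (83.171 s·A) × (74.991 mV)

(C)

Reference: V·s·A⁻¹ = J·C⁻¹·s·A⁻¹ = kg·m²·s⁻²·A⁻².
Each option:
  (A) [magnetic flux] = kg·m²·s⁻²·A⁻¹
  (B) Ω = V·A⁻¹ = kg·m²·s⁻³·A⁻²
  (C) H = V·s·A⁻¹ = kg·m²·s⁻²·A⁻²  ← same
  (D) [electric potential] = kg·m²·s⁻³·A⁻¹
  (E) [s·A] · [kg·m²·s⁻³·A⁻¹] = kg·m²·s⁻²
Only (C) matches kg·m²·s⁻²·A⁻².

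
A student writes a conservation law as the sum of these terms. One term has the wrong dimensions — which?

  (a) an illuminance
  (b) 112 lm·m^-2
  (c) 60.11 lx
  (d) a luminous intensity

Dimensions:
  (a) [illuminance] = m⁻²·cd
  (b) lm·m⁻² = cd·m⁻² = m⁻²·cd
  (c) lx = lm·m⁻² = m⁻²·cd
  (d) [luminous intensity] = cd
All reduce to m⁻²·cd except (d), which is cd.

(d)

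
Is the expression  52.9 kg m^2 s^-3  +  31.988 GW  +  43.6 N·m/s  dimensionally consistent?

Yes

In SI base units:
  52.9 kg m^2 s^-3:  kg·m²·s⁻³
  31.988 GW:  W = J·s⁻¹ = kg·m²·s⁻³
  43.6 N·m/s:  N·m·s⁻¹ = kg·m·s⁻²·m·s⁻¹ = kg·m²·s⁻³
Every term reduces to kg·m²·s⁻³.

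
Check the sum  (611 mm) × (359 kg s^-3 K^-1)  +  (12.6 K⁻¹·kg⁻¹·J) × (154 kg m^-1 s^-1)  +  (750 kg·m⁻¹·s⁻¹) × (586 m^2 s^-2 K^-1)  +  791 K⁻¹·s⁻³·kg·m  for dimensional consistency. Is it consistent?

Reduce each to base SI dimensions:
  (611 mm) × (359 kg s^-3 K^-1):  [m] · [kg·s⁻³·K⁻¹] = kg·m·s⁻³·K⁻¹
  (12.6 K⁻¹·kg⁻¹·J) × (154 kg m^-1 s^-1):  [m²·s⁻²·K⁻¹] · [kg·m⁻¹·s⁻¹] = kg·m·s⁻³·K⁻¹
  (750 kg·m⁻¹·s⁻¹) × (586 m^2 s^-2 K^-1):  [kg·m⁻¹·s⁻¹] · [m²·s⁻²·K⁻¹] = kg·m·s⁻³·K⁻¹
  791 K⁻¹·s⁻³·kg·m:  kg·m·s⁻³·K⁻¹
Every term reduces to kg·m·s⁻³·K⁻¹.

Yes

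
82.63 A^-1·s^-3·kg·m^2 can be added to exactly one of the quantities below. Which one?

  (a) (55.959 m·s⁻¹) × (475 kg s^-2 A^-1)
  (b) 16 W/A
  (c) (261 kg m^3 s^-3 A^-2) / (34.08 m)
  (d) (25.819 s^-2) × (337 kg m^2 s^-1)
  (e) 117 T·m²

Reference: kg·m²·s⁻³·A⁻¹.
Each option:
  (a) [m·s⁻¹] · [kg·s⁻²·A⁻¹] = kg·m·s⁻³·A⁻¹
  (b) W·A⁻¹ = J·s⁻¹·A⁻¹ = kg·m²·s⁻³·A⁻¹  ← same
  (c) [kg·m³·s⁻³·A⁻²] / [m] = kg·m²·s⁻³·A⁻²
  (d) [s⁻²] · [kg·m²·s⁻¹] = kg·m²·s⁻³
  (e) T·m² = Wb·m⁻²·m² = kg·m²·s⁻²·A⁻¹
Only (b) matches kg·m²·s⁻³·A⁻¹.

(b)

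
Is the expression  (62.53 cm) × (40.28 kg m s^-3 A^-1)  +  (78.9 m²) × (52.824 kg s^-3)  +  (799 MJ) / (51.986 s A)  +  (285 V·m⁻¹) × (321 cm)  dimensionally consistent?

Reduce each to base SI dimensions:
  (62.53 cm) × (40.28 kg m s^-3 A^-1):  [m] · [kg·m·s⁻³·A⁻¹] = kg·m²·s⁻³·A⁻¹
  (78.9 m²) × (52.824 kg s^-3):  [m²] · [kg·s⁻³] = kg·m²·s⁻³
  (799 MJ) / (51.986 s A):  [kg·m²·s⁻²] / [s·A] = kg·m²·s⁻³·A⁻¹
  (285 V·m⁻¹) × (321 cm):  [kg·m·s⁻³·A⁻¹] · [m] = kg·m²·s⁻³·A⁻¹
The terms do not share a single dimension (kg·m²·s⁻³ vs kg·m²·s⁻³·A⁻¹).

No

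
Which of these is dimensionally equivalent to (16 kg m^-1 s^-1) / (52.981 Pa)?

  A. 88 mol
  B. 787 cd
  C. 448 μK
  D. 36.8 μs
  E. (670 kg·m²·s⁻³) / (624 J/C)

Reference: [kg·m⁻¹·s⁻¹] / [kg·m⁻¹·s⁻²] = s.
Each option:
  A. mol
  B. cd
  C. K
  D. s  ← same
  E. [kg·m²·s⁻³] / [kg·m²·s⁻³·A⁻¹] = A
Only D. matches s.

D.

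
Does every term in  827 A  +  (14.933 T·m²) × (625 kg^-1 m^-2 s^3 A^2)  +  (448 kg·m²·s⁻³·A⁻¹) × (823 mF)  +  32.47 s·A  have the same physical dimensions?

No

In SI base units:
  827 A:  A
  (14.933 T·m²) × (625 kg^-1 m^-2 s^3 A^2):  [kg·m²·s⁻²·A⁻¹] · [kg⁻¹·m⁻²·s³·A²] = s·A
  (448 kg·m²·s⁻³·A⁻¹) × (823 mF):  [kg·m²·s⁻³·A⁻¹] · [kg⁻¹·m⁻²·s⁴·A²] = s·A
  32.47 s·A:  A·s = s·A
The terms do not share a single dimension (A vs s·A).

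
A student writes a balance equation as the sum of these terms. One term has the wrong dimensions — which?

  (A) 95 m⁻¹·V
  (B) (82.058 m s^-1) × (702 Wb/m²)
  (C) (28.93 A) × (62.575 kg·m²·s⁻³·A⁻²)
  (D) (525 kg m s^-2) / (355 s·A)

(C)

Work out the base dimensions of each:
  (A) V·m⁻¹ = J·C⁻¹·m⁻¹ = kg·m·s⁻³·A⁻¹
  (B) [m·s⁻¹] · [kg·s⁻²·A⁻¹] = kg·m·s⁻³·A⁻¹
  (C) [A] · [kg·m²·s⁻³·A⁻²] = kg·m²·s⁻³·A⁻¹
  (D) [kg·m·s⁻²] / [s·A] = kg·m·s⁻³·A⁻¹
All reduce to kg·m·s⁻³·A⁻¹ except (C), which is kg·m²·s⁻³·A⁻¹.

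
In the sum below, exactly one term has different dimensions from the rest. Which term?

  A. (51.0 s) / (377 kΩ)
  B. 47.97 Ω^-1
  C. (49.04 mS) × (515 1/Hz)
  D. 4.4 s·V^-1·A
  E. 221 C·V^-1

B.

Work out the base dimensions of each:
  A. [s] / [kg·m²·s⁻³·A⁻²] = kg⁻¹·m⁻²·s⁴·A²
  B. Ω⁻¹ = (V·A⁻¹)⁻¹ = kg⁻¹·m⁻²·s³·A²
  C. [kg⁻¹·m⁻²·s³·A²] · [s] = kg⁻¹·m⁻²·s⁴·A²
  D. A·s·V⁻¹ = A·s·(J·C⁻¹)⁻¹ = kg⁻¹·m⁻²·s⁴·A²
  E. C·V⁻¹ = s·A·(J·C⁻¹)⁻¹ = kg⁻¹·m⁻²·s⁴·A²
All reduce to kg⁻¹·m⁻²·s⁴·A² except B., which is kg⁻¹·m⁻²·s³·A².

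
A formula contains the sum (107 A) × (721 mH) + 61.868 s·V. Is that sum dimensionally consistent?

Expand each in SI base units:
  (107 A) × (721 mH):  [A] · [kg·m²·s⁻²·A⁻²] = kg·m²·s⁻²·A⁻¹
  61.868 s·V:  V·s = J·C⁻¹·s = kg·m²·s⁻²·A⁻¹
Both are kg·m²·s⁻²·A⁻¹, so they have the same dimensions and can be added.

Yes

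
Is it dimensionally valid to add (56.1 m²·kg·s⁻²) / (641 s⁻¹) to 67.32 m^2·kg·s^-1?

Reduce each to base SI dimensions:
  (56.1 m²·kg·s⁻²) / (641 s⁻¹):  [kg·m²·s⁻²] / [s⁻¹] = kg·m²·s⁻¹
  67.32 m^2·kg·s^-1:  kg·m²·s⁻¹
Both are kg·m²·s⁻¹, so they have the same dimensions and can be added.

Yes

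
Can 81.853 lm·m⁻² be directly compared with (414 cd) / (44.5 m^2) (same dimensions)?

Work out the base dimensions of each:
  81.853 lm·m⁻²:  lm·m⁻² = cd·m⁻² = m⁻²·cd
  (414 cd) / (44.5 m^2):  [cd] / [m²] = m⁻²·cd
Both are m⁻²·cd, so they have the same dimensions and can be added.

Yes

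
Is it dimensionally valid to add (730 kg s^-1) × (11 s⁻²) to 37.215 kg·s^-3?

Work out the base dimensions of each:
  (730 kg s^-1) × (11 s⁻²):  [kg·s⁻¹] · [s⁻²] = kg·s⁻³
  37.215 kg·s^-3:  kg·s⁻³
Both are kg·s⁻³, so they have the same dimensions and can be added.

Yes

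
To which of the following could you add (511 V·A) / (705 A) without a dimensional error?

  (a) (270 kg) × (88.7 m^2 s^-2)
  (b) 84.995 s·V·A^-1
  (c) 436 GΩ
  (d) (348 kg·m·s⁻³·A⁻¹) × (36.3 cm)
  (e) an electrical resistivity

Reference: [kg·m²·s⁻³] / [A] = kg·m²·s⁻³·A⁻¹.
Each option:
  (a) [kg] · [m²·s⁻²] = kg·m²·s⁻²
  (b) V·s·A⁻¹ = J·C⁻¹·s·A⁻¹ = kg·m²·s⁻²·A⁻²
  (c) Ω = V·A⁻¹ = kg·m²·s⁻³·A⁻²
  (d) [kg·m·s⁻³·A⁻¹] · [m] = kg·m²·s⁻³·A⁻¹  ← same
  (e) [electrical resistivity] = kg·m³·s⁻³·A⁻²
Only (d) matches kg·m²·s⁻³·A⁻¹.

(d)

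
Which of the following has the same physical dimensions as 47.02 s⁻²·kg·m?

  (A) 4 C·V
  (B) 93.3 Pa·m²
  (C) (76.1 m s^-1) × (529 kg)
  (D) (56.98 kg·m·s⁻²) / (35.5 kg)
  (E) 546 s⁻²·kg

Reference: kg·m·s⁻².
Each option:
  (A) C·V = s·A·J·C⁻¹ = kg·m²·s⁻²
  (B) Pa·m² = N·m⁻²·m² = kg·m·s⁻²  ← same
  (C) [m·s⁻¹] · [kg] = kg·m·s⁻¹
  (D) [kg·m·s⁻²] / [kg] = m·s⁻²
  (E) kg·s⁻²
Only (B) matches kg·m·s⁻².

(B)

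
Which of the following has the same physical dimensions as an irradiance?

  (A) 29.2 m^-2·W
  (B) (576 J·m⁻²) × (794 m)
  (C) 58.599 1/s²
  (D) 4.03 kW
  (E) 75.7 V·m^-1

Reference: [irradiance] = kg·s⁻³.
Each option:
  (A) W·m⁻² = J·s⁻¹·m⁻² = kg·s⁻³  ← same
  (B) [kg·s⁻²] · [m] = kg·m·s⁻²
  (C) s⁻²
  (D) W = J·s⁻¹ = kg·m²·s⁻³
  (E) V·m⁻¹ = J·C⁻¹·m⁻¹ = kg·m·s⁻³·A⁻¹
Only (A) matches kg·s⁻³.

(A)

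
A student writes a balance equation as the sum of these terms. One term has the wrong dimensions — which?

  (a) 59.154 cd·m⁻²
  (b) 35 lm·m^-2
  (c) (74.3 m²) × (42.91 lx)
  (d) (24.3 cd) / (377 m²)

Work out the base dimensions of each:
  (a) cd·m⁻² = m⁻²·cd
  (b) lm·m⁻² = cd·m⁻² = m⁻²·cd
  (c) [m²] · [m⁻²·cd] = cd
  (d) [cd] / [m²] = m⁻²·cd
All reduce to m⁻²·cd except (c), which is cd.

(c)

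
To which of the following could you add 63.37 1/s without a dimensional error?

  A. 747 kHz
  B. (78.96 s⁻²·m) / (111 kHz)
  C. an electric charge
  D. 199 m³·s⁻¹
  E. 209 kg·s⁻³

Reference: s⁻¹.
Each option:
  A. Hz = s⁻¹  ← same
  B. [m·s⁻²] / [s⁻¹] = m·s⁻¹
  C. [electric charge] = s·A
  D. m³·s⁻¹
  E. kg·s⁻³
Only A. matches s⁻¹.

A.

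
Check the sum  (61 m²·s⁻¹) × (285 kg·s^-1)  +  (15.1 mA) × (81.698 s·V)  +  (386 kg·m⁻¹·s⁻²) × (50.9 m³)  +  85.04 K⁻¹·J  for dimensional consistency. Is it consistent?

No

Expand each in SI base units:
  (61 m²·s⁻¹) × (285 kg·s^-1):  [m²·s⁻¹] · [kg·s⁻¹] = kg·m²·s⁻²
  (15.1 mA) × (81.698 s·V):  [A] · [kg·m²·s⁻²·A⁻¹] = kg·m²·s⁻²
  (386 kg·m⁻¹·s⁻²) × (50.9 m³):  [kg·m⁻¹·s⁻²] · [m³] = kg·m²·s⁻²
  85.04 K⁻¹·J:  J·K⁻¹ = N·m·K⁻¹ = kg·m²·s⁻²·K⁻¹
The terms do not share a single dimension (kg·m²·s⁻² vs kg·m²·s⁻²·K⁻¹).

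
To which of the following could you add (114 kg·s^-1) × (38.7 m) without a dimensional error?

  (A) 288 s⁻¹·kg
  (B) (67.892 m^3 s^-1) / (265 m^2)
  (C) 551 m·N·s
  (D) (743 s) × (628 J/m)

(D)

Reference: [kg·s⁻¹] · [m] = kg·m·s⁻¹.
Each option:
  (A) kg·s⁻¹
  (B) [m³·s⁻¹] / [m²] = m·s⁻¹
  (C) N·m·s = kg·m·s⁻²·m·s = kg·m²·s⁻¹
  (D) [s] · [kg·m·s⁻²] = kg·m·s⁻¹  ← same
Only (D) matches kg·m·s⁻¹.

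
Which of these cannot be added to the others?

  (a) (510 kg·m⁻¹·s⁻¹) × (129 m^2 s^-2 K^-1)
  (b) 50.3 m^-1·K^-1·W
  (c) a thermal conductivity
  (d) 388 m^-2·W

Expand each in SI base units:
  (a) [kg·m⁻¹·s⁻¹] · [m²·s⁻²·K⁻¹] = kg·m·s⁻³·K⁻¹
  (b) W·m⁻¹·K⁻¹ = J·s⁻¹·m⁻¹·K⁻¹ = kg·m·s⁻³·K⁻¹
  (c) [thermal conductivity] = kg·m·s⁻³·K⁻¹
  (d) W·m⁻² = J·s⁻¹·m⁻² = kg·s⁻³
All reduce to kg·m·s⁻³·K⁻¹ except (d), which is kg·s⁻³.

(d)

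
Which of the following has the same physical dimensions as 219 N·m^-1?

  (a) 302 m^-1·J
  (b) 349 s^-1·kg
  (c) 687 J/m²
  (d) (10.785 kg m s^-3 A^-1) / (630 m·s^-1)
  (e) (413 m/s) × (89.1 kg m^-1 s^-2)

(c)

Reference: N·m⁻¹ = kg·m·s⁻²·m⁻¹ = kg·s⁻².
Each option:
  (a) J·m⁻¹ = N·m·m⁻¹ = kg·m·s⁻²
  (b) kg·s⁻¹
  (c) J·m⁻² = N·m·m⁻² = kg·s⁻²  ← same
  (d) [kg·m·s⁻³·A⁻¹] / [m·s⁻¹] = kg·s⁻²·A⁻¹
  (e) [m·s⁻¹] · [kg·m⁻¹·s⁻²] = kg·s⁻³
Only (c) matches kg·s⁻².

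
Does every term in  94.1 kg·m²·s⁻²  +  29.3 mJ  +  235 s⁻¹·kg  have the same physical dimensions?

Expand each in SI base units:
  94.1 kg·m²·s⁻²:  kg·m²·s⁻²
  29.3 mJ:  J = N·m = kg·m²·s⁻²
  235 s⁻¹·kg:  kg·s⁻¹
The terms do not share a single dimension (kg·m²·s⁻² vs kg·s⁻¹).

No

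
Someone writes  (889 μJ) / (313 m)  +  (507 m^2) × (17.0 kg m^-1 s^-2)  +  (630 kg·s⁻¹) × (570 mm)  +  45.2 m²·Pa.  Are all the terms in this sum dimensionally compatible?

No

In SI base units:
  (889 μJ) / (313 m):  [kg·m²·s⁻²] / [m] = kg·m·s⁻²
  (507 m^2) × (17.0 kg m^-1 s^-2):  [m²] · [kg·m⁻¹·s⁻²] = kg·m·s⁻²
  (630 kg·s⁻¹) × (570 mm):  [kg·s⁻¹] · [m] = kg·m·s⁻¹
  45.2 m²·Pa:  Pa·m² = N·m⁻²·m² = kg·m·s⁻²
The terms do not share a single dimension (kg·m·s⁻² vs kg·m·s⁻¹).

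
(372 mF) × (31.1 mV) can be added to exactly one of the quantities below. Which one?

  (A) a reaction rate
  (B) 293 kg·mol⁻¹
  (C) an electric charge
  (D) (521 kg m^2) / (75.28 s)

Reference: [kg⁻¹·m⁻²·s⁴·A²] · [kg·m²·s⁻³·A⁻¹] = s·A.
Each option:
  (A) [reaction rate] = m⁻³·s⁻¹·mol
  (B) kg·mol⁻¹
  (C) [electric charge] = s·A  ← same
  (D) [kg·m²] / [s] = kg·m²·s⁻¹
Only (C) matches s·A.

(C)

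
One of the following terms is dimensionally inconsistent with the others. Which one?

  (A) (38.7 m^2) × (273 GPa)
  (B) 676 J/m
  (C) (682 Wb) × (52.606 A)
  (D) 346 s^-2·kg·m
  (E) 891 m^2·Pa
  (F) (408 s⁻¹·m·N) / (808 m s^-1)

Expand each in SI base units:
  (A) [m²] · [kg·m⁻¹·s⁻²] = kg·m·s⁻²
  (B) J·m⁻¹ = N·m·m⁻¹ = kg·m·s⁻²
  (C) [kg·m²·s⁻²·A⁻¹] · [A] = kg·m²·s⁻²
  (D) kg·m·s⁻²
  (E) Pa·m² = N·m⁻²·m² = kg·m·s⁻²
  (F) [kg·m²·s⁻³] / [m·s⁻¹] = kg·m·s⁻²
All reduce to kg·m·s⁻² except (C), which is kg·m²·s⁻².

(C)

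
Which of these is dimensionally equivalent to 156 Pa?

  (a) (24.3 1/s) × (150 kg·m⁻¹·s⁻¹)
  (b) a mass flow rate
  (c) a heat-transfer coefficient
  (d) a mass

(a)

Reference: Pa = N·m⁻² = kg·m⁻¹·s⁻².
Each option:
  (a) [s⁻¹] · [kg·m⁻¹·s⁻¹] = kg·m⁻¹·s⁻²  ← same
  (b) [mass flow rate] = kg·s⁻¹
  (c) [heat-transfer coefficient] = kg·s⁻³·K⁻¹
  (d) [mass] = kg
Only (a) matches kg·m⁻¹·s⁻².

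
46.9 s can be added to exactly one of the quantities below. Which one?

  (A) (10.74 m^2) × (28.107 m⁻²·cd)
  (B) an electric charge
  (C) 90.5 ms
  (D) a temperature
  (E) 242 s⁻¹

(C)

Reference: s.
Each option:
  (A) [m²] · [m⁻²·cd] = cd
  (B) [electric charge] = s·A
  (C) s  ← same
  (D) [temperature] = K
  (E) s⁻¹
Only (C) matches s.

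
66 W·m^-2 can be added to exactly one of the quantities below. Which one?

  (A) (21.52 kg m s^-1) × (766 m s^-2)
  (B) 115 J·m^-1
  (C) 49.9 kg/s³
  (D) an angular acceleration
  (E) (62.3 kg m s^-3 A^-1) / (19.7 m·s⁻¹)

(C)

Reference: W·m⁻² = J·s⁻¹·m⁻² = kg·s⁻³.
Each option:
  (A) [kg·m·s⁻¹] · [m·s⁻²] = kg·m²·s⁻³
  (B) J·m⁻¹ = N·m·m⁻¹ = kg·m·s⁻²
  (C) kg·s⁻³  ← same
  (D) [angular acceleration] = s⁻²
  (E) [kg·m·s⁻³·A⁻¹] / [m·s⁻¹] = kg·s⁻²·A⁻¹
Only (C) matches kg·s⁻³.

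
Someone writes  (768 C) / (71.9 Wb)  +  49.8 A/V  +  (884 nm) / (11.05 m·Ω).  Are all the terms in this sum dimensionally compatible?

Work out the base dimensions of each:
  (768 C) / (71.9 Wb):  [s·A] / [kg·m²·s⁻²·A⁻¹] = kg⁻¹·m⁻²·s³·A²
  49.8 A/V:  A·V⁻¹ = A·(J·C⁻¹)⁻¹ = kg⁻¹·m⁻²·s³·A²
  (884 nm) / (11.05 m·Ω):  [m] / [kg·m³·s⁻³·A⁻²] = kg⁻¹·m⁻²·s³·A²
Every term reduces to kg⁻¹·m⁻²·s³·A².

Yes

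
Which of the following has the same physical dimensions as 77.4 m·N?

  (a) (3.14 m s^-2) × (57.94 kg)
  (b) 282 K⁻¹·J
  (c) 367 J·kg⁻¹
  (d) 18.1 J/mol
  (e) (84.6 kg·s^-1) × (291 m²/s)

Reference: N·m = kg·m·s⁻²·m = kg·m²·s⁻².
Each option:
  (a) [m·s⁻²] · [kg] = kg·m·s⁻²
  (b) J·K⁻¹ = N·m·K⁻¹ = kg·m²·s⁻²·K⁻¹
  (c) J·kg⁻¹ = N·m·kg⁻¹ = m²·s⁻²
  (d) J·mol⁻¹ = N·m·mol⁻¹ = kg·m²·s⁻²·mol⁻¹
  (e) [kg·s⁻¹] · [m²·s⁻¹] = kg·m²·s⁻²  ← same
Only (e) matches kg·m²·s⁻².

(e)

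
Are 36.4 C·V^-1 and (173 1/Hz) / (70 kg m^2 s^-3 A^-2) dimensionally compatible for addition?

Work out the base dimensions of each:
  36.4 C·V^-1:  C·V⁻¹ = s·A·(J·C⁻¹)⁻¹ = kg⁻¹·m⁻²·s⁴·A²
  (173 1/Hz) / (70 kg m^2 s^-3 A^-2):  [s] / [kg·m²·s⁻³·A⁻²] = kg⁻¹·m⁻²·s⁴·A²
Both are kg⁻¹·m⁻²·s⁴·A², so they have the same dimensions and can be added.

Yes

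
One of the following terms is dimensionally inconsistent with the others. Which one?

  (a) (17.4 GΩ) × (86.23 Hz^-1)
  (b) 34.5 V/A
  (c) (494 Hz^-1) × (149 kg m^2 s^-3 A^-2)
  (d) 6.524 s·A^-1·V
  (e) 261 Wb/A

Work out the base dimensions of each:
  (a) [kg·m²·s⁻³·A⁻²] · [s] = kg·m²·s⁻²·A⁻²
  (b) V·A⁻¹ = J·C⁻¹·A⁻¹ = kg·m²·s⁻³·A⁻²
  (c) [s] · [kg·m²·s⁻³·A⁻²] = kg·m²·s⁻²·A⁻²
  (d) V·s·A⁻¹ = J·C⁻¹·s·A⁻¹ = kg·m²·s⁻²·A⁻²
  (e) Wb·A⁻¹ = V·s·A⁻¹ = kg·m²·s⁻²·A⁻²
All reduce to kg·m²·s⁻²·A⁻² except (b), which is kg·m²·s⁻³·A⁻².

(b)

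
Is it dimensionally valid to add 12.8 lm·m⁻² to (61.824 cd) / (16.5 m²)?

Yes

In SI base units:
  12.8 lm·m⁻²:  lm·m⁻² = cd·m⁻² = m⁻²·cd
  (61.824 cd) / (16.5 m²):  [cd] / [m²] = m⁻²·cd
Both are m⁻²·cd, so they have the same dimensions and can be added.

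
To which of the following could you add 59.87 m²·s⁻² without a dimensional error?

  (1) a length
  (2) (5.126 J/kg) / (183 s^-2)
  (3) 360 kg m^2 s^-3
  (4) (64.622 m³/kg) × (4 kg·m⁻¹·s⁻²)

(4)

Reference: m²·s⁻².
Each option:
  (1) [length] = m
  (2) [m²·s⁻²] / [s⁻²] = m²
  (3) kg·m²·s⁻³
  (4) [kg⁻¹·m³] · [kg·m⁻¹·s⁻²] = m²·s⁻²  ← same
Only (4) matches m²·s⁻².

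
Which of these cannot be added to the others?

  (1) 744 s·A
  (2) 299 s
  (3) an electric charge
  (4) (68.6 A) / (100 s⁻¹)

In SI base units:
  (1) A·s = s·A
  (2) s
  (3) [electric charge] = s·A
  (4) [A] / [s⁻¹] = s·A
All reduce to s·A except (2), which is s.

(2)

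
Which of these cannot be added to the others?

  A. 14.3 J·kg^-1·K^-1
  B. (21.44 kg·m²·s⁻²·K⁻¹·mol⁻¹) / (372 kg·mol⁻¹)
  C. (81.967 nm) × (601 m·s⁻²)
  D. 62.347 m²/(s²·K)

C.

In SI base units:
  A. J·kg⁻¹·K⁻¹ = N·m·kg⁻¹·K⁻¹ = m²·s⁻²·K⁻¹
  B. [kg·m²·s⁻²·K⁻¹·mol⁻¹] / [kg·mol⁻¹] = m²·s⁻²·K⁻¹
  C. [m] · [m·s⁻²] = m²·s⁻²
  D. m²·s⁻²·K⁻¹
All reduce to m²·s⁻²·K⁻¹ except C., which is m²·s⁻².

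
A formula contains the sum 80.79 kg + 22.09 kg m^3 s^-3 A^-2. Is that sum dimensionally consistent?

Expand each in SI base units:
  80.79 kg:  kg
  22.09 kg m^3 s^-3 A^-2:  kg·m³·s⁻³·A⁻²
kg ≠ kg·m³·s⁻³·A⁻², so they cannot be added.

No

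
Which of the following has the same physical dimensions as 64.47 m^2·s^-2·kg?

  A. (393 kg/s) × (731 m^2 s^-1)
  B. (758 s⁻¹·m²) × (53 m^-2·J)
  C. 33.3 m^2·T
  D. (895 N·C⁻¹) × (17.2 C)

A.

Reference: kg·m²·s⁻².
Each option:
  A. [kg·s⁻¹] · [m²·s⁻¹] = kg·m²·s⁻²  ← same
  B. [m²·s⁻¹] · [kg·s⁻²] = kg·m²·s⁻³
  C. T·m² = Wb·m⁻²·m² = kg·m²·s⁻²·A⁻¹
  D. [kg·m·s⁻³·A⁻¹] · [s·A] = kg·m·s⁻²
Only A. matches kg·m²·s⁻².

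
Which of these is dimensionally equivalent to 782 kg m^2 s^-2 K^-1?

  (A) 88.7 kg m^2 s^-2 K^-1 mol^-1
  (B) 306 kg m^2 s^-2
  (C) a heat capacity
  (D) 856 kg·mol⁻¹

Reference: kg·m²·s⁻²·K⁻¹.
Each option:
  (A) kg·m²·s⁻²·K⁻¹·mol⁻¹
  (B) kg·m²·s⁻²
  (C) [heat capacity] = kg·m²·s⁻²·K⁻¹  ← same
  (D) kg·mol⁻¹
Only (C) matches kg·m²·s⁻²·K⁻¹.

(C)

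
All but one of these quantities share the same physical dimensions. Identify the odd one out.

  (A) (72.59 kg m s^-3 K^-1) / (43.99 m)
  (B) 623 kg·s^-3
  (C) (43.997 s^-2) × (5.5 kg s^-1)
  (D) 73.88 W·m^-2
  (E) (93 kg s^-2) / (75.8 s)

(A)

In SI base units:
  (A) [kg·m·s⁻³·K⁻¹] / [m] = kg·s⁻³·K⁻¹
  (B) kg·s⁻³
  (C) [s⁻²] · [kg·s⁻¹] = kg·s⁻³
  (D) W·m⁻² = J·s⁻¹·m⁻² = kg·s⁻³
  (E) [kg·s⁻²] / [s] = kg·s⁻³
All reduce to kg·s⁻³ except (A), which is kg·s⁻³·K⁻¹.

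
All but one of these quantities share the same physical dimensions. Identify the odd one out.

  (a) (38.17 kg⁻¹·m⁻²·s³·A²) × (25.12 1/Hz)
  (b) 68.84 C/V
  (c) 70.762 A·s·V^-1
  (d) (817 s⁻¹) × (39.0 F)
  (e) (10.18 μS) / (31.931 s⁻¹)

(d)

In SI base units:
  (a) [kg⁻¹·m⁻²·s³·A²] · [s] = kg⁻¹·m⁻²·s⁴·A²
  (b) C·V⁻¹ = s·A·(J·C⁻¹)⁻¹ = kg⁻¹·m⁻²·s⁴·A²
  (c) A·s·V⁻¹ = A·s·(J·C⁻¹)⁻¹ = kg⁻¹·m⁻²·s⁴·A²
  (d) [s⁻¹] · [kg⁻¹·m⁻²·s⁴·A²] = kg⁻¹·m⁻²·s³·A²
  (e) [kg⁻¹·m⁻²·s³·A²] / [s⁻¹] = kg⁻¹·m⁻²·s⁴·A²
All reduce to kg⁻¹·m⁻²·s⁴·A² except (d), which is kg⁻¹·m⁻²·s³·A².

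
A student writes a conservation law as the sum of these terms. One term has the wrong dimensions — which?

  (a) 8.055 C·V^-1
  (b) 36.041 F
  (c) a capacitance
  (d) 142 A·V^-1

Reduce each to base SI dimensions:
  (a) C·V⁻¹ = s·A·(J·C⁻¹)⁻¹ = kg⁻¹·m⁻²·s⁴·A²
  (b) F = C·V⁻¹ = kg⁻¹·m⁻²·s⁴·A²
  (c) [capacitance] = kg⁻¹·m⁻²·s⁴·A²
  (d) A·V⁻¹ = A·(J·C⁻¹)⁻¹ = kg⁻¹·m⁻²·s³·A²
All reduce to kg⁻¹·m⁻²·s⁴·A² except (d), which is kg⁻¹·m⁻²·s³·A².

(d)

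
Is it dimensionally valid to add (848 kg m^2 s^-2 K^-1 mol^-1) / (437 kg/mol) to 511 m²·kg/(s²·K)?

Dimensions:
  (848 kg m^2 s^-2 K^-1 mol^-1) / (437 kg/mol):  [kg·m²·s⁻²·K⁻¹·mol⁻¹] / [kg·mol⁻¹] = m²·s⁻²·K⁻¹
  511 m²·kg/(s²·K):  kg·m²·s⁻²·K⁻¹
m²·s⁻²·K⁻¹ ≠ kg·m²·s⁻²·K⁻¹, so they cannot be added.

No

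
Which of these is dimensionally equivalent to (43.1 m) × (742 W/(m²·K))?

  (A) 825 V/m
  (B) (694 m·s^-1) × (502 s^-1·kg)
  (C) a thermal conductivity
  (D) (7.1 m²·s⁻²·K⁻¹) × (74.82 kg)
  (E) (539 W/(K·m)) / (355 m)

(C)

Reference: [m] · [kg·s⁻³·K⁻¹] = kg·m·s⁻³·K⁻¹.
Each option:
  (A) V·m⁻¹ = J·C⁻¹·m⁻¹ = kg·m·s⁻³·A⁻¹
  (B) [m·s⁻¹] · [kg·s⁻¹] = kg·m·s⁻²
  (C) [thermal conductivity] = kg·m·s⁻³·K⁻¹  ← same
  (D) [m²·s⁻²·K⁻¹] · [kg] = kg·m²·s⁻²·K⁻¹
  (E) [kg·m·s⁻³·K⁻¹] / [m] = kg·s⁻³·K⁻¹
Only (C) matches kg·m·s⁻³·K⁻¹.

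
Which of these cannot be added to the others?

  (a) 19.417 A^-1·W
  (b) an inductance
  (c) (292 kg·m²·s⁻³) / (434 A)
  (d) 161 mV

Dimensions:
  (a) W·A⁻¹ = J·s⁻¹·A⁻¹ = kg·m²·s⁻³·A⁻¹
  (b) [inductance] = kg·m²·s⁻²·A⁻²
  (c) [kg·m²·s⁻³] / [A] = kg·m²·s⁻³·A⁻¹
  (d) V = J·C⁻¹ = kg·m²·s⁻³·A⁻¹
All reduce to kg·m²·s⁻³·A⁻¹ except (b), which is kg·m²·s⁻²·A⁻².

(b)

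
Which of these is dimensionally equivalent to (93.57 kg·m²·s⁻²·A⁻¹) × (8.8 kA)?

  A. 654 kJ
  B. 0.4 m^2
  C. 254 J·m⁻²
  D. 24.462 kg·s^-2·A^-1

Reference: [kg·m²·s⁻²·A⁻¹] · [A] = kg·m²·s⁻².
Each option:
  A. J = N·m = kg·m²·s⁻²  ← same
  B. m²
  C. J·m⁻² = N·m·m⁻² = kg·s⁻²
  D. kg·s⁻²·A⁻¹
Only A. matches kg·m²·s⁻².

A.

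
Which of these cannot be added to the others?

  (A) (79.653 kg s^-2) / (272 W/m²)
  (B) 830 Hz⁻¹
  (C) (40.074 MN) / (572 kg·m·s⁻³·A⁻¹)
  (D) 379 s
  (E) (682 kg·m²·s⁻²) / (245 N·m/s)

(C)

Dimensions:
  (A) [kg·s⁻²] / [kg·s⁻³] = s
  (B) Hz⁻¹ = (s⁻¹)⁻¹ = s
  (C) [kg·m·s⁻²] / [kg·m·s⁻³·A⁻¹] = s·A
  (D) s
  (E) [kg·m²·s⁻²] / [kg·m²·s⁻³] = s
All reduce to s except (C), which is s·A.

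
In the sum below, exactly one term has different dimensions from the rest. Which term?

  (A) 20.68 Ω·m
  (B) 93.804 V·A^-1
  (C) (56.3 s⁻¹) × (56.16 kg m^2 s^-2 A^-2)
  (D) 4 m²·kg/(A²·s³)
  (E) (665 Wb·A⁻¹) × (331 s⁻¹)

In SI base units:
  (A) Ω·m = V·A⁻¹·m = kg·m³·s⁻³·A⁻²
  (B) V·A⁻¹ = J·C⁻¹·A⁻¹ = kg·m²·s⁻³·A⁻²
  (C) [s⁻¹] · [kg·m²·s⁻²·A⁻²] = kg·m²·s⁻³·A⁻²
  (D) kg·m²·s⁻³·A⁻²
  (E) [kg·m²·s⁻²·A⁻²] · [s⁻¹] = kg·m²·s⁻³·A⁻²
All reduce to kg·m²·s⁻³·A⁻² except (A), which is kg·m³·s⁻³·A⁻².

(A)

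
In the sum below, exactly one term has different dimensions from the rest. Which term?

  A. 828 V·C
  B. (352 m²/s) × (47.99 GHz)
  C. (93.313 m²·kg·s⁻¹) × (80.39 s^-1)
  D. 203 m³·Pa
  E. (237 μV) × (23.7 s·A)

B.

In SI base units:
  A. C·V = s·A·J·C⁻¹ = kg·m²·s⁻²
  B. [m²·s⁻¹] · [s⁻¹] = m²·s⁻²
  C. [kg·m²·s⁻¹] · [s⁻¹] = kg·m²·s⁻²
  D. Pa·m³ = N·m⁻²·m³ = kg·m²·s⁻²
  E. [kg·m²·s⁻³·A⁻¹] · [s·A] = kg·m²·s⁻²
All reduce to kg·m²·s⁻² except B., which is m²·s⁻².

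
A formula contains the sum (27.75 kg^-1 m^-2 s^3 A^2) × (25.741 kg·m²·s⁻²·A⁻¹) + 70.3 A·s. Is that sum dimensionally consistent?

In SI base units:
  (27.75 kg^-1 m^-2 s^3 A^2) × (25.741 kg·m²·s⁻²·A⁻¹):  [kg⁻¹·m⁻²·s³·A²] · [kg·m²·s⁻²·A⁻¹] = s·A
  70.3 A·s:  A·s = s·A
Both are s·A, so they have the same dimensions and can be added.

Yes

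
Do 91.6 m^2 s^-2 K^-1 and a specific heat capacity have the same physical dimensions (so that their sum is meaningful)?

Reduce each to base SI dimensions:
  91.6 m^2 s^-2 K^-1:  m²·s⁻²·K⁻¹
  a specific heat capacity:  [specific heat capacity] = m²·s⁻²·K⁻¹
Both are m²·s⁻²·K⁻¹, so they have the same dimensions and can be added.

Yes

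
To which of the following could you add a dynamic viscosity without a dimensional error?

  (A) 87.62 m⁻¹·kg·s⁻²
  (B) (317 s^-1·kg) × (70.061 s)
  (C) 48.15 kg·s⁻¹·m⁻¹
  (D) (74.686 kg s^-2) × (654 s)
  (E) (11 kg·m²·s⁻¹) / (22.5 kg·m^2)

(C)

Reference: [dynamic viscosity] = kg·m⁻¹·s⁻¹.
Each option:
  (A) kg·m⁻¹·s⁻²
  (B) [kg·s⁻¹] · [s] = kg
  (C) kg·m⁻¹·s⁻¹  ← same
  (D) [kg·s⁻²] · [s] = kg·s⁻¹
  (E) [kg·m²·s⁻¹] / [kg·m²] = s⁻¹
Only (C) matches kg·m⁻¹·s⁻¹.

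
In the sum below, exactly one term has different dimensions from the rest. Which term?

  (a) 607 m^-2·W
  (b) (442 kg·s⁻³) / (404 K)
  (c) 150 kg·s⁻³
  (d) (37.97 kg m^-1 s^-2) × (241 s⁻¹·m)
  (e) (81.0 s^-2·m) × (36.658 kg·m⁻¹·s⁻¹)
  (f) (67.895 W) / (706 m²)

(b)

In SI base units:
  (a) W·m⁻² = J·s⁻¹·m⁻² = kg·s⁻³
  (b) [kg·s⁻³] / [K] = kg·s⁻³·K⁻¹
  (c) kg·s⁻³
  (d) [kg·m⁻¹·s⁻²] · [m·s⁻¹] = kg·s⁻³
  (e) [m·s⁻²] · [kg·m⁻¹·s⁻¹] = kg·s⁻³
  (f) [kg·m²·s⁻³] / [m²] = kg·s⁻³
All reduce to kg·s⁻³ except (b), which is kg·s⁻³·K⁻¹.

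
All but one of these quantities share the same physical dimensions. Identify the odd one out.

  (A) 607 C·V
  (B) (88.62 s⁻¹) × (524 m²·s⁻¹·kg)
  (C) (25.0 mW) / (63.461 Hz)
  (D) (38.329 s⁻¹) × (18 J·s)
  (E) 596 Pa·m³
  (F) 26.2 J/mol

(F)

In SI base units:
  (A) C·V = s·A·J·C⁻¹ = kg·m²·s⁻²
  (B) [s⁻¹] · [kg·m²·s⁻¹] = kg·m²·s⁻²
  (C) [kg·m²·s⁻³] / [s⁻¹] = kg·m²·s⁻²
  (D) [s⁻¹] · [kg·m²·s⁻¹] = kg·m²·s⁻²
  (E) Pa·m³ = N·m⁻²·m³ = kg·m²·s⁻²
  (F) J·mol⁻¹ = N·m·mol⁻¹ = kg·m²·s⁻²·mol⁻¹
All reduce to kg·m²·s⁻² except (F), which is kg·m²·s⁻²·mol⁻¹.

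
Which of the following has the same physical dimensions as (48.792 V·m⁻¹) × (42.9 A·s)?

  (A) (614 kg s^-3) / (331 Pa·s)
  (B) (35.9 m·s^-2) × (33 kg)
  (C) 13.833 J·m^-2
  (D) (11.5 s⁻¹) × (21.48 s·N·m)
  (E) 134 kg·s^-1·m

(B)

Reference: [kg·m·s⁻³·A⁻¹] · [s·A] = kg·m·s⁻².
Each option:
  (A) [kg·s⁻³] / [kg·m⁻¹·s⁻¹] = m·s⁻²
  (B) [m·s⁻²] · [kg] = kg·m·s⁻²  ← same
  (C) J·m⁻² = N·m·m⁻² = kg·s⁻²
  (D) [s⁻¹] · [kg·m²·s⁻¹] = kg·m²·s⁻²
  (E) kg·m·s⁻¹
Only (B) matches kg·m·s⁻².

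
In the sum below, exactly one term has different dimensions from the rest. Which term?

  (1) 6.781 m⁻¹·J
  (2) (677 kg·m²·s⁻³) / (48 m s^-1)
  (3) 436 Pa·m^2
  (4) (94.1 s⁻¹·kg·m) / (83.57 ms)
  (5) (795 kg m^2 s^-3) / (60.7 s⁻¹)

Expand each in SI base units:
  (1) J·m⁻¹ = N·m·m⁻¹ = kg·m·s⁻²
  (2) [kg·m²·s⁻³] / [m·s⁻¹] = kg·m·s⁻²
  (3) Pa·m² = N·m⁻²·m² = kg·m·s⁻²
  (4) [kg·m·s⁻¹] / [s] = kg·m·s⁻²
  (5) [kg·m²·s⁻³] / [s⁻¹] = kg·m²·s⁻²
All reduce to kg·m·s⁻² except (5), which is kg·m²·s⁻².

(5)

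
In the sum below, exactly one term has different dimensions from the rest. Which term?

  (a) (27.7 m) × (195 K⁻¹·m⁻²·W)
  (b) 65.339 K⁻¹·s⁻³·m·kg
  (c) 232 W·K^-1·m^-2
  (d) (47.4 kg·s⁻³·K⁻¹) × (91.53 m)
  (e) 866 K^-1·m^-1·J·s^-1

(c)

Reduce each to base SI dimensions:
  (a) [m] · [kg·s⁻³·K⁻¹] = kg·m·s⁻³·K⁻¹
  (b) kg·m·s⁻³·K⁻¹
  (c) W·m⁻²·K⁻¹ = J·s⁻¹·m⁻²·K⁻¹ = kg·s⁻³·K⁻¹
  (d) [kg·s⁻³·K⁻¹] · [m] = kg·m·s⁻³·K⁻¹
  (e) J·s⁻¹·m⁻¹·K⁻¹ = N·m·s⁻¹·m⁻¹·K⁻¹ = kg·m·s⁻³·K⁻¹
All reduce to kg·m·s⁻³·K⁻¹ except (c), which is kg·s⁻³·K⁻¹.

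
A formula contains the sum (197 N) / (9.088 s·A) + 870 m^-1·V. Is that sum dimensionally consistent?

Yes

Work out the base dimensions of each:
  (197 N) / (9.088 s·A):  [kg·m·s⁻²] / [s·A] = kg·m·s⁻³·A⁻¹
  870 m^-1·V:  V·m⁻¹ = J·C⁻¹·m⁻¹ = kg·m·s⁻³·A⁻¹
Both are kg·m·s⁻³·A⁻¹, so they have the same dimensions and can be added.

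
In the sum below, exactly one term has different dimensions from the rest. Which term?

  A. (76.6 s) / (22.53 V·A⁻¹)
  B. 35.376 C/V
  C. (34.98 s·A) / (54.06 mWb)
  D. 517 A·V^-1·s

C.

Dimensions:
  A. [s] / [kg·m²·s⁻³·A⁻²] = kg⁻¹·m⁻²·s⁴·A²
  B. C·V⁻¹ = s·A·(J·C⁻¹)⁻¹ = kg⁻¹·m⁻²·s⁴·A²
  C. [s·A] / [kg·m²·s⁻²·A⁻¹] = kg⁻¹·m⁻²·s³·A²
  D. A·s·V⁻¹ = A·s·(J·C⁻¹)⁻¹ = kg⁻¹·m⁻²·s⁴·A²
All reduce to kg⁻¹·m⁻²·s⁴·A² except C., which is kg⁻¹·m⁻²·s³·A².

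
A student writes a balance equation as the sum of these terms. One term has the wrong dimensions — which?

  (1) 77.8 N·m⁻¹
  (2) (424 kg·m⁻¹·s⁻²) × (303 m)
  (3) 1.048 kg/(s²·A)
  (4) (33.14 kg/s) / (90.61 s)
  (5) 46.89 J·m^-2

Work out the base dimensions of each:
  (1) N·m⁻¹ = kg·m·s⁻²·m⁻¹ = kg·s⁻²
  (2) [kg·m⁻¹·s⁻²] · [m] = kg·s⁻²
  (3) kg·s⁻²·A⁻¹
  (4) [kg·s⁻¹] / [s] = kg·s⁻²
  (5) J·m⁻² = N·m·m⁻² = kg·s⁻²
All reduce to kg·s⁻² except (3), which is kg·s⁻²·A⁻¹.

(3)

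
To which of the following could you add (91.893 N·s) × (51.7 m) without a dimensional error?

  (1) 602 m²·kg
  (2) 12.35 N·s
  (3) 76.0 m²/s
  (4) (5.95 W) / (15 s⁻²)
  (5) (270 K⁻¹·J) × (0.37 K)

(4)

Reference: [kg·m·s⁻¹] · [m] = kg·m²·s⁻¹.
Each option:
  (1) kg·m²
  (2) N·s = kg·m·s⁻²·s = kg·m·s⁻¹
  (3) m²·s⁻¹
  (4) [kg·m²·s⁻³] / [s⁻²] = kg·m²·s⁻¹  ← same
  (5) [kg·m²·s⁻²·K⁻¹] · [K] = kg·m²·s⁻²
Only (4) matches kg·m²·s⁻¹.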